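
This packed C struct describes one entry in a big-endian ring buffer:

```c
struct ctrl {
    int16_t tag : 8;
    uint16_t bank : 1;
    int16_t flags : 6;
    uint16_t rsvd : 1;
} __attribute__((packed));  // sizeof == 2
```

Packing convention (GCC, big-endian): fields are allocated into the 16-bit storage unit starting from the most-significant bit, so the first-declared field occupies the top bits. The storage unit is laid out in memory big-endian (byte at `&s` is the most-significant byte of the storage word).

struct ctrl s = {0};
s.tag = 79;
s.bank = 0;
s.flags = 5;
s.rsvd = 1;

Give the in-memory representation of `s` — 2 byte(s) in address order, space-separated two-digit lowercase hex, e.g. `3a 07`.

4f 0b

tag (8b) val=79 bits=0x4f at bit 8: 0x4f00
bank (1b) val=0 bits=0x0 at bit 7: 0x4f00
flags (6b) val=5 bits=0x5 at bit 1: 0x4f0a
rsvd (1b) val=1 bits=0x1 at bit 0: 0x4f0b
word = 0x4f0b → big-endian bytes:
  [0]=0x4f  [1]=0x0b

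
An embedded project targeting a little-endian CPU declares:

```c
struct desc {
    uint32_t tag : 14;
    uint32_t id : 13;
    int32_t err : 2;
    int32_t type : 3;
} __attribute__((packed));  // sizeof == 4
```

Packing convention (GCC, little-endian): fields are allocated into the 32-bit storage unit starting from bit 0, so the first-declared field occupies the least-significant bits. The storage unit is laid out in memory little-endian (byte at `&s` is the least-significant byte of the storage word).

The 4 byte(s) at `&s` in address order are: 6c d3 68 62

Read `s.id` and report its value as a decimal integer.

[0]=0x6c [1]=0xd3 [2]=0x68 [3]=0x62 (little-endian) → word 0x6268d36c
tag:14 @ bit 0 → (0x6268d36c>>0)&0x3fff = 0x136c
id:13 @ bit 14 → (0x6268d36c>>14)&0x1fff = 0x9a3  ←
err:2 @ bit 27 → (0x6268d36c>>27)&0x3 = 0x0
type:3 @ bit 29 → (0x6268d36c>>29)&0x7 = 0x3

2467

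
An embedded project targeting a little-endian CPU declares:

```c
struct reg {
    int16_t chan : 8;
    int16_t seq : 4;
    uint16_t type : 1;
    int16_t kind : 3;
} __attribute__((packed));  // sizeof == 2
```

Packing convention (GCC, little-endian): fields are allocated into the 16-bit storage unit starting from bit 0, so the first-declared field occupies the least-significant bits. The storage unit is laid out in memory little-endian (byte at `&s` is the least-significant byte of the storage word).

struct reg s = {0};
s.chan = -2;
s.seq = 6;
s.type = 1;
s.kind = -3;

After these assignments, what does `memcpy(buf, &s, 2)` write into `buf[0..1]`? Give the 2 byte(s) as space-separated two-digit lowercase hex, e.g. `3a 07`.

fe b6

chan:8 = -2 → 0xfe << 0 → word 0x00fe
seq:4 = 6 → 0x6 << 8 → word 0x06fe
type:1 = 1 → 0x1 << 12 → word 0x16fe
kind:3 = -3 → 0x5 << 13 → word 0xb6fe
word = 0xb6fe → little-endian bytes:
  [0]=0xfe  [1]=0xb6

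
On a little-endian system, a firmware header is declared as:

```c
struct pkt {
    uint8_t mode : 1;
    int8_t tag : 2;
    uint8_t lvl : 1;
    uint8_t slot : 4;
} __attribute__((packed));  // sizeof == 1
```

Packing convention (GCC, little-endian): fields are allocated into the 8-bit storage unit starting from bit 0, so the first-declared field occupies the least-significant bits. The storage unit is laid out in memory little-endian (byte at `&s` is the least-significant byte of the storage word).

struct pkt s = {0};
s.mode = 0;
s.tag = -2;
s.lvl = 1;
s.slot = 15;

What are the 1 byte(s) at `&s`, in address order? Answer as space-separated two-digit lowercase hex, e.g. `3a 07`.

fc

mode (1b) val=0 bits=0x0 at bit 0: 0x00
tag (2b) val=-2 bits=0x2 at bit 1: 0x04
lvl (1b) val=1 bits=0x1 at bit 3: 0x0c
slot (4b) val=15 bits=0xf at bit 4: 0xfc
word = 0xfc → little-endian bytes:
  [0]=0xfc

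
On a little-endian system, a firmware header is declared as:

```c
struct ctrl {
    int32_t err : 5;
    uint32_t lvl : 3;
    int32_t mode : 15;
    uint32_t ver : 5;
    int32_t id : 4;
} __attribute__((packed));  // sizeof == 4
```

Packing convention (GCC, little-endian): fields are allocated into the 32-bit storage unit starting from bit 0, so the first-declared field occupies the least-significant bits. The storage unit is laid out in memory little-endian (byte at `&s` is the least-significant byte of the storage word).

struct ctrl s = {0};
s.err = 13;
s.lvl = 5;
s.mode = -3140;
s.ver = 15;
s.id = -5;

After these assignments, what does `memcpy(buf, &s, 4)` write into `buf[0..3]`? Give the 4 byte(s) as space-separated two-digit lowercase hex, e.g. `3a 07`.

err:5 = 13 → 0xd << 0 → word 0x0000000d
lvl:3 = 5 → 0x5 << 5 → word 0x000000ad
mode:15 = -3140 → 0x73bc << 8 → word 0x0073bcad
ver:5 = 15 → 0xf << 23 → word 0x07f3bcad
id:4 = -5 → 0xb << 28 → word 0xb7f3bcad
word = 0xb7f3bcad → little-endian bytes:
  [0]=0xad  [1]=0xbc  [2]=0xf3  [3]=0xb7

ad bc f3 b7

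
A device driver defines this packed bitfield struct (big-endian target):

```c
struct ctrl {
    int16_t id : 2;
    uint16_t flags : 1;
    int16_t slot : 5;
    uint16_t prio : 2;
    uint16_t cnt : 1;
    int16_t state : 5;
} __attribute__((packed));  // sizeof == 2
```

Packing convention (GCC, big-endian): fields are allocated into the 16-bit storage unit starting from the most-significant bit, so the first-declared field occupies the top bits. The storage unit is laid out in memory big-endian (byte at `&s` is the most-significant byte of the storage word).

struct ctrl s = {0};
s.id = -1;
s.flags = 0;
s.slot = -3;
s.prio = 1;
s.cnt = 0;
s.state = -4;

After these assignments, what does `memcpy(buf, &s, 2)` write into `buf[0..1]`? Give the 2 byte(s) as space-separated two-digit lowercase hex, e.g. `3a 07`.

[14+:2] id=-1 & 0x3 = 0x3; word=0xc000
[13+:1] flags=0 & 0x1 = 0x0; word=0xc000
[8+:5] slot=-3 & 0x1f = 0x1d; word=0xdd00
[6+:2] prio=1 & 0x3 = 0x1; word=0xdd40
[5+:1] cnt=0 & 0x1 = 0x0; word=0xdd40
[0+:5] state=-4 & 0x1f = 0x1c; word=0xdd5c
word = 0xdd5c → big-endian bytes:
  [0]=0xdd  [1]=0x5c

dd 5c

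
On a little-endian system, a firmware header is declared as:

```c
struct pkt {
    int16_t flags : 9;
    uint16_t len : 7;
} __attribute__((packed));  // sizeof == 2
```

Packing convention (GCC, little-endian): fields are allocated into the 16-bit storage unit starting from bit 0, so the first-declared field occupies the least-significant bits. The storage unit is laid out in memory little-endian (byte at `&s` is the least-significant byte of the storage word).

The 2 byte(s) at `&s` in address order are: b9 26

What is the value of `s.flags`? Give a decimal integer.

[0]=0xb9 [1]=0x26 (little-endian) → word 0x26b9
flags:9 @ bit 0 → (0x26b9>>0)&0x1ff = 0xb9  ←
len:7 @ bit 9 → (0x26b9>>9)&0x7f = 0x13
flags signed 9b, MSB=0: value = 185

185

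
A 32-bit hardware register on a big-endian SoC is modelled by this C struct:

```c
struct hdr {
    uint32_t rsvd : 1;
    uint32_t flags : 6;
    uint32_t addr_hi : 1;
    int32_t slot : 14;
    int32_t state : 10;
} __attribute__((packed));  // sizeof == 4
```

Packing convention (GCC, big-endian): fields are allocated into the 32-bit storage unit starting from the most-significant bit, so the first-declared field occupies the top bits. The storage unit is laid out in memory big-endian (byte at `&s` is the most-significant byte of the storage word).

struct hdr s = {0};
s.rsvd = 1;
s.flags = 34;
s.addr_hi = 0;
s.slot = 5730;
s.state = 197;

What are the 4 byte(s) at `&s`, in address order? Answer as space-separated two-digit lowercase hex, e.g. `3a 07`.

c4 59 88 c5

rsvd:1 = 1 → 0x1 << 31 → word 0x80000000
flags:6 = 34 → 0x22 << 25 → word 0xc4000000
addr_hi:1 = 0 → 0x0 << 24 → word 0xc4000000
slot:14 = 5730 → 0x1662 << 10 → word 0xc4598800
state:10 = 197 → 0xc5 << 0 → word 0xc45988c5
word = 0xc45988c5 → big-endian bytes:
  [0]=0xc4  [1]=0x59  [2]=0x88  [3]=0xc5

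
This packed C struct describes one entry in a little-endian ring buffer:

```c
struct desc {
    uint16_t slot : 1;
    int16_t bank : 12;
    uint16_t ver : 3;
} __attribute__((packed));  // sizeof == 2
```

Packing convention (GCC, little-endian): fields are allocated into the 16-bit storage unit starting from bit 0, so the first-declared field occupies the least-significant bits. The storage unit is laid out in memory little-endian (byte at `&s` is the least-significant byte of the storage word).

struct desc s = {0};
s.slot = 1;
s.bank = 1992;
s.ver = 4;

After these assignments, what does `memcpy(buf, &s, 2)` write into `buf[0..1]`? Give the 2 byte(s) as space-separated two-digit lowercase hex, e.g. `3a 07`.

91 8f

slot (1b) val=1 bits=0x1 at bit 0: 0x0001
bank (12b) val=1992 bits=0x7c8 at bit 1: 0x0f91
ver (3b) val=4 bits=0x4 at bit 13: 0x8f91
word = 0x8f91 → little-endian bytes:
  [0]=0x91  [1]=0x8f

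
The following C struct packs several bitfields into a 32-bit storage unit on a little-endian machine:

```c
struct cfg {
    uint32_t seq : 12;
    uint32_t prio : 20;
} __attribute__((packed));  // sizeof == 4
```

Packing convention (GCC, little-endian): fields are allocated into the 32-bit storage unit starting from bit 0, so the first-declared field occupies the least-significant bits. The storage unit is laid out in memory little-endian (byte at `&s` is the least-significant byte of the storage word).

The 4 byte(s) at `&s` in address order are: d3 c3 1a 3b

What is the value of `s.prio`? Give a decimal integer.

242092

[0]=0xd3 [1]=0xc3 [2]=0x1a [3]=0x3b (little-endian) → word 0x3b1ac3d3
seq [0+:12] = (word>>0) & 0xfff = 979
prio [12+:20] = (word>>12) & 0xfffff = 242092  ←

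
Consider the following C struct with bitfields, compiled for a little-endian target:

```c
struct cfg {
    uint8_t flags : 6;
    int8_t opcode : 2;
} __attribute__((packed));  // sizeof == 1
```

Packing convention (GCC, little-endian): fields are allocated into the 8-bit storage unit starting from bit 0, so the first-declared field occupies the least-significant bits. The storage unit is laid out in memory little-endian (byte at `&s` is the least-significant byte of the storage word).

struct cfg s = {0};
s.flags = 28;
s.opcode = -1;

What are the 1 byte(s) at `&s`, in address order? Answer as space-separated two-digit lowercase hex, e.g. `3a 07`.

flags (6b) val=28 bits=0x1c at bit 0: 0x1c
opcode (2b) val=-1 bits=0x3 at bit 6: 0xdc
word = 0xdc → little-endian bytes:
  [0]=0xdc

dc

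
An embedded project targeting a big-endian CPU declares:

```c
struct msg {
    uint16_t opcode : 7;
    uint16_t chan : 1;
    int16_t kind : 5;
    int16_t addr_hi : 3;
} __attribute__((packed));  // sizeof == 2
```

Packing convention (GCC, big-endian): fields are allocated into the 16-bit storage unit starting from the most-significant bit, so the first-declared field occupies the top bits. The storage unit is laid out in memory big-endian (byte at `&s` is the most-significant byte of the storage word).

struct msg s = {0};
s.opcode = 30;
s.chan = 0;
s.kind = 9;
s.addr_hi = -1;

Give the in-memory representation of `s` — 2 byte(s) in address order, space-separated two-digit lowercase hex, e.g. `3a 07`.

3c 4f

[9+:7] opcode=30 & 0x7f = 0x1e; word=0x3c00
[8+:1] chan=0 & 0x1 = 0x0; word=0x3c00
[3+:5] kind=9 & 0x1f = 0x9; word=0x3c48
[0+:3] addr_hi=-1 & 0x7 = 0x7; word=0x3c4f
word = 0x3c4f → big-endian bytes:
  [0]=0x3c  [1]=0x4f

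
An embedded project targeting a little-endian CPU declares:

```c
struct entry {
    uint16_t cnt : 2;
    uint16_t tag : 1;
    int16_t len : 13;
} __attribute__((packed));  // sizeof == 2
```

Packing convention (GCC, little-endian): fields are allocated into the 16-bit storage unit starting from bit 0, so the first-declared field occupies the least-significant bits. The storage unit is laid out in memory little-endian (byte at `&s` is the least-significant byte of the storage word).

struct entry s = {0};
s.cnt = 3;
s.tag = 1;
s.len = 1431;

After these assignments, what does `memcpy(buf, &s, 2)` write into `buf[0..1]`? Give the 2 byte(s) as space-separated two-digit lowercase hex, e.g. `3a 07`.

bf 2c

cnt (2b) val=3 bits=0x3 at bit 0: 0x0003
tag (1b) val=1 bits=0x1 at bit 2: 0x0007
len (13b) val=1431 bits=0x597 at bit 3: 0x2cbf
word = 0x2cbf → little-endian bytes:
  [0]=0xbf  [1]=0x2c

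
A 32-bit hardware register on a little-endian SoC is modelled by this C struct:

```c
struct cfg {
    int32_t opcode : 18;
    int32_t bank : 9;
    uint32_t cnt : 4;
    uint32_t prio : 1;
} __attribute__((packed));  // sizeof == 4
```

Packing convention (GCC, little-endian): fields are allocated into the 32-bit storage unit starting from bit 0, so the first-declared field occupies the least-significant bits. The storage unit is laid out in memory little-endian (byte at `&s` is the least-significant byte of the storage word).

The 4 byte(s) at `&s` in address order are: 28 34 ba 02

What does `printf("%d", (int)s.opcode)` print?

[0]=0x28 [1]=0x34 [2]=0xba [3]=0x02 (little-endian) → word 0x02ba3428
opcode:18 @ bit 0 → (0x02ba3428>>0)&0x3ffff = 0x23428  ←
bank:9 @ bit 18 → (0x02ba3428>>18)&0x1ff = 0xae
cnt:4 @ bit 27 → (0x02ba3428>>27)&0xf = 0x0
prio:1 @ bit 31 → (0x02ba3428>>31)&0x1 = 0x0
opcode signed 18b, MSB=1: 144424 - 262144 = -117720

-117720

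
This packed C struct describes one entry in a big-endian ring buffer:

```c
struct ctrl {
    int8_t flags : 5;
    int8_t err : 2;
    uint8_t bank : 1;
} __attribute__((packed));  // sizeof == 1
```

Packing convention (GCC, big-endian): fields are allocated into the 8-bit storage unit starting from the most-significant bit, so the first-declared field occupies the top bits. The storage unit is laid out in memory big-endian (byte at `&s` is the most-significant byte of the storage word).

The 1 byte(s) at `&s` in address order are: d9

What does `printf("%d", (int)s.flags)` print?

-5

[0]=0xd9 (big-endian) → word 0xd9
flags [3+:5] = (word>>3) & 0x1f = 27  ←
err [1+:2] = (word>>1) & 0x3 = 0
bank [0+:1] = (word>>0) & 0x1 = 1
flags signed 5b, MSB=1: 27 - 32 = -5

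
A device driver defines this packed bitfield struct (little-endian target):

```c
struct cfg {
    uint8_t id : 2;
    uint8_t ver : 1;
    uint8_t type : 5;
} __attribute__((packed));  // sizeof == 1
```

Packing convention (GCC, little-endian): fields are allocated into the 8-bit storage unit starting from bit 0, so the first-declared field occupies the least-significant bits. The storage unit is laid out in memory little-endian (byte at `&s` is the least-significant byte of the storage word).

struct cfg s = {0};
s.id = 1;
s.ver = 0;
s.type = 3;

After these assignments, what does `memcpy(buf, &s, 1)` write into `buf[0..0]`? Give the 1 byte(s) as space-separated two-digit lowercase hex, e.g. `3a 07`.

19

id:2 = 1 → 0x1 << 0 → word 0x01
ver:1 = 0 → 0x0 << 2 → word 0x01
type:5 = 3 → 0x3 << 3 → word 0x19
word = 0x19 → little-endian bytes:
  [0]=0x19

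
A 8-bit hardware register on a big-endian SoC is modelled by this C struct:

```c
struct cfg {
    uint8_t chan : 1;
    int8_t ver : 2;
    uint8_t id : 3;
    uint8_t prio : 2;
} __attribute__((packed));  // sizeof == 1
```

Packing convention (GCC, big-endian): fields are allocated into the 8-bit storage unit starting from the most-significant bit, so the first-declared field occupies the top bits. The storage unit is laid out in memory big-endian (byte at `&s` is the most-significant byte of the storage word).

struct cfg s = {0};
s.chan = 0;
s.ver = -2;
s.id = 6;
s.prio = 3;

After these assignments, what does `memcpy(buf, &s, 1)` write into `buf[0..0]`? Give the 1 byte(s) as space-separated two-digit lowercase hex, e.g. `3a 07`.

5b

chan:1 = 0 → 0x0 << 7 → word 0x00
ver:2 = -2 → 0x2 << 5 → word 0x40
id:3 = 6 → 0x6 << 2 → word 0x58
prio:2 = 3 → 0x3 << 0 → word 0x5b
word = 0x5b → big-endian bytes:
  [0]=0x5b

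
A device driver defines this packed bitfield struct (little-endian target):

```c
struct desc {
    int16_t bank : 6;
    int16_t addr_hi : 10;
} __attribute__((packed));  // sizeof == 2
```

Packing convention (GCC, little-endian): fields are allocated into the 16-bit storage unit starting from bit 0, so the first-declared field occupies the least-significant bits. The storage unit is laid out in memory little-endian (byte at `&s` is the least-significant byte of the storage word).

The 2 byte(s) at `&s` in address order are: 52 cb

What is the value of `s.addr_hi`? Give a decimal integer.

[0]=0x52 [1]=0xcb (little-endian) → word 0xcb52
bank [0+:6] = (word>>0) & 0x3f = 18
addr_hi [6+:10] = (word>>6) & 0x3ff = 813  ←
addr_hi signed 10b, MSB=1: 813 - 1024 = -211

-211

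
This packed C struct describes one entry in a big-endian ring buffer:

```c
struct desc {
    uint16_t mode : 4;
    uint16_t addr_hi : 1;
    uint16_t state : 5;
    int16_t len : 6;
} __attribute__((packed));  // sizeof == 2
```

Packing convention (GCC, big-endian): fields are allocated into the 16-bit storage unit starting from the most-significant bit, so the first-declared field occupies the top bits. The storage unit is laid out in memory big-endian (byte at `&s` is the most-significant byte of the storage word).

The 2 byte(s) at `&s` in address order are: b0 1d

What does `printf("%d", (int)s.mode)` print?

[0]=0xb0 [1]=0x1d (big-endian) → word 0xb01d
mode [12+:4] = (word>>12) & 0xf = 11  ←
addr_hi [11+:1] = (word>>11) & 0x1 = 0
state [6+:5] = (word>>6) & 0x1f = 0
len [0+:6] = (word>>0) & 0x3f = 29

11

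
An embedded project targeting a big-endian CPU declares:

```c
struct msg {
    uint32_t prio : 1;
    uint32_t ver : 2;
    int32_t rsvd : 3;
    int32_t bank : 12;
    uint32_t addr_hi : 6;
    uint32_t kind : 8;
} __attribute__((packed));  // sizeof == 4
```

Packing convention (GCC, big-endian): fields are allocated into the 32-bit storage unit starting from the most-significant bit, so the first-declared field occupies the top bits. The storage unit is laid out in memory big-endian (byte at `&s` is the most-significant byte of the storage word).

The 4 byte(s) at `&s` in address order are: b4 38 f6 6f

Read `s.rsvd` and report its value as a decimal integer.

-3

[0]=0xb4 [1]=0x38 [2]=0xf6 [3]=0x6f (big-endian) → word 0xb438f66f
prio [31+:1] = (word>>31) & 0x1 = 1
ver [29+:2] = (word>>29) & 0x3 = 1
rsvd [26+:3] = (word>>26) & 0x7 = 5  ←
bank [14+:12] = (word>>14) & 0xfff = 227
addr_hi [8+:6] = (word>>8) & 0x3f = 54
kind [0+:8] = (word>>0) & 0xff = 111
rsvd signed 3b, MSB=1: 5 - 8 = -3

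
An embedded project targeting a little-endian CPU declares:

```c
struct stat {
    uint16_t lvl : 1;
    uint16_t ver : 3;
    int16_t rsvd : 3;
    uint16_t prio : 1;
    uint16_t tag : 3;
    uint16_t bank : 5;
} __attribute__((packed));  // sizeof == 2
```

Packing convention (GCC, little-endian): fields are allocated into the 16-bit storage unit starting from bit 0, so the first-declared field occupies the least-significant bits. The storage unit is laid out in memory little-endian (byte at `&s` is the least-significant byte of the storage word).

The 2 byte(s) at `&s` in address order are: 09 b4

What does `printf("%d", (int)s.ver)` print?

4

[0]=0x09 [1]=0xb4 (little-endian) → word 0xb409
lvl:1 @ bit 0 → (0xb409>>0)&0x1 = 0x1
ver:3 @ bit 1 → (0xb409>>1)&0x7 = 0x4  ←
rsvd:3 @ bit 4 → (0xb409>>4)&0x7 = 0x0
prio:1 @ bit 7 → (0xb409>>7)&0x1 = 0x0
tag:3 @ bit 8 → (0xb409>>8)&0x7 = 0x4
bank:5 @ bit 11 → (0xb409>>11)&0x1f = 0x16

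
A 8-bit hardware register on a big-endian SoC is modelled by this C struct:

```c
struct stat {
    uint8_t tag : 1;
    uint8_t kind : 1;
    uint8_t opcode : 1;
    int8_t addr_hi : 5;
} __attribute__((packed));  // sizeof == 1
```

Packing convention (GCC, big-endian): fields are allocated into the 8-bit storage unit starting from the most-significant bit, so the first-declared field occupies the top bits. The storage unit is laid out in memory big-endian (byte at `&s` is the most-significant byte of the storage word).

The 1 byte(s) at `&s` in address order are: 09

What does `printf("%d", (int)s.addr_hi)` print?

[0]=0x09 (big-endian) → word 0x09
tag [7+:1] = (word>>7) & 0x1 = 0
kind [6+:1] = (word>>6) & 0x1 = 0
opcode [5+:1] = (word>>5) & 0x1 = 0
addr_hi [0+:5] = (word>>0) & 0x1f = 9  ←
addr_hi signed 5b, MSB=0: value = 9

9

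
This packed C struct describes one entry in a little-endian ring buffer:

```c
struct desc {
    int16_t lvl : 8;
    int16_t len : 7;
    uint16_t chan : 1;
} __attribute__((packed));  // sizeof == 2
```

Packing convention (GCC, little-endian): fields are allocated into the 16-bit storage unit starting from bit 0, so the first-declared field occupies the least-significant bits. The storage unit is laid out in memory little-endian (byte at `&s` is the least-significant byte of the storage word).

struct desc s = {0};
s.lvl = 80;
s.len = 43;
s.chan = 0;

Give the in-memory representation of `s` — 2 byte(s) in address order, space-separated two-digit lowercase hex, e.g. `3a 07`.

50 2b

[0+:8] lvl=80 & 0xff = 0x50; word=0x0050
[8+:7] len=43 & 0x7f = 0x2b; word=0x2b50
[15+:1] chan=0 & 0x1 = 0x0; word=0x2b50
word = 0x2b50 → little-endian bytes:
  [0]=0x50  [1]=0x2b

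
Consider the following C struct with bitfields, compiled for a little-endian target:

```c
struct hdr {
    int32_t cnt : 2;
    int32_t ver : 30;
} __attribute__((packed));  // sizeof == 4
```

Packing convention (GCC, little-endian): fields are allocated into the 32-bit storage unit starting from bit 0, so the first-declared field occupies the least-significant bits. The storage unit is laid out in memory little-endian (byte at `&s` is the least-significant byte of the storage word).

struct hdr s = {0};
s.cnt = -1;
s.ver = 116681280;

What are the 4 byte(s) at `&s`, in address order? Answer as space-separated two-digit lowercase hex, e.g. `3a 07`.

03 a9 d1 1b

cnt (2b) val=-1 bits=0x3 at bit 0: 0x00000003
ver (30b) val=116681280 bits=0x6f46a40 at bit 2: 0x1bd1a903
word = 0x1bd1a903 → little-endian bytes:
  [0]=0x03  [1]=0xa9  [2]=0xd1  [3]=0x1b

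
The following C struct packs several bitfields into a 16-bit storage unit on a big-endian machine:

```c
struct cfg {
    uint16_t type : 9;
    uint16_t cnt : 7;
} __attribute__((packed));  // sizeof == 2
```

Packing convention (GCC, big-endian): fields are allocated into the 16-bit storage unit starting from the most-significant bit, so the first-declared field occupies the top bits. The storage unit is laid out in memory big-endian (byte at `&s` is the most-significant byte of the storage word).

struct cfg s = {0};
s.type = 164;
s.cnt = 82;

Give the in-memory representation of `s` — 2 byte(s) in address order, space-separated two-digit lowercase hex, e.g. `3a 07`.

52 52

type (9b) val=164 bits=0xa4 at bit 7: 0x5200
cnt (7b) val=82 bits=0x52 at bit 0: 0x5252
word = 0x5252 → big-endian bytes:
  [0]=0x52  [1]=0x52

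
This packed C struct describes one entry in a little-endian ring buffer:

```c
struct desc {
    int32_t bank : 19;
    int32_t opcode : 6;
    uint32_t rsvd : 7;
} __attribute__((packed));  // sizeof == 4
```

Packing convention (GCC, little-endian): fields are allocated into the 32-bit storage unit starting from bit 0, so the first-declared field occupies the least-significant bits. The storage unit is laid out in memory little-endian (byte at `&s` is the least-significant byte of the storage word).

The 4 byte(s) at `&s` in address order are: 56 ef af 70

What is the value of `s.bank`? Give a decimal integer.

[0]=0x56 [1]=0xef [2]=0xaf [3]=0x70 (little-endian) → word 0x70afef56
bank:19 @ bit 0 → (0x70afef56>>0)&0x7ffff = 0x7ef56  ←
opcode:6 @ bit 19 → (0x70afef56>>19)&0x3f = 0x15
rsvd:7 @ bit 25 → (0x70afef56>>25)&0x7f = 0x38
bank signed 19b, MSB=1: 520022 - 524288 = -4266

-4266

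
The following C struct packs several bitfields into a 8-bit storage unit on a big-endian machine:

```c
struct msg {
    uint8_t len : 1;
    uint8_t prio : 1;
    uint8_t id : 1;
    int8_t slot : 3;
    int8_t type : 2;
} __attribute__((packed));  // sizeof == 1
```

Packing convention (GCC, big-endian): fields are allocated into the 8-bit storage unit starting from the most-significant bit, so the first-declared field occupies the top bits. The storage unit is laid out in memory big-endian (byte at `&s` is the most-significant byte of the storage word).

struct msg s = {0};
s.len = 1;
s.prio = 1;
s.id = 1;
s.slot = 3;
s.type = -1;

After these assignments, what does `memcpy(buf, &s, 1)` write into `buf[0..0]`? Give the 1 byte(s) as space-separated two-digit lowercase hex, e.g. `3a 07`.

ef

len:1 = 1 → 0x1 << 7 → word 0x80
prio:1 = 1 → 0x1 << 6 → word 0xc0
id:1 = 1 → 0x1 << 5 → word 0xe0
slot:3 = 3 → 0x3 << 2 → word 0xec
type:2 = -1 → 0x3 << 0 → word 0xef
word = 0xef → big-endian bytes:
  [0]=0xef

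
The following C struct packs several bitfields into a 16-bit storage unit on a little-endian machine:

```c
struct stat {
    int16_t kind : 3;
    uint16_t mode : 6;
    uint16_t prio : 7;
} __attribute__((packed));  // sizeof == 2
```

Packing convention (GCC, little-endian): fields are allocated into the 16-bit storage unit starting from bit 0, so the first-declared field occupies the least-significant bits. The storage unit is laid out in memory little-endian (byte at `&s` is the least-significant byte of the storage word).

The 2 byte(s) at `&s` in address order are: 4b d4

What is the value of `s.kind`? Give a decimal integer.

3

[0]=0x4b [1]=0xd4 (little-endian) → word 0xd44b
kind [0+:3] = (word>>0) & 0x7 = 3  ←
mode [3+:6] = (word>>3) & 0x3f = 9
prio [9+:7] = (word>>9) & 0x7f = 106
kind signed 3b, MSB=0: value = 3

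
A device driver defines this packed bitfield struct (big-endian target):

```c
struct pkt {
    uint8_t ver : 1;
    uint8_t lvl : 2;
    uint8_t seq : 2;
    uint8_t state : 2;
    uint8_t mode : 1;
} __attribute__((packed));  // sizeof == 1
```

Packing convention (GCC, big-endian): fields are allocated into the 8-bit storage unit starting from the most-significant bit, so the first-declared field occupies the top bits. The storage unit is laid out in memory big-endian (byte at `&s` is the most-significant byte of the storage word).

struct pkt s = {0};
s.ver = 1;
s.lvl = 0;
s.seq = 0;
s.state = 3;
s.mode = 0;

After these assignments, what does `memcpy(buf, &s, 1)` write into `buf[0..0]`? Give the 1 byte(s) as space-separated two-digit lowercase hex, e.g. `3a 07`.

[7+:1] ver=1 & 0x1 = 0x1; word=0x80
[5+:2] lvl=0 & 0x3 = 0x0; word=0x80
[3+:2] seq=0 & 0x3 = 0x0; word=0x80
[1+:2] state=3 & 0x3 = 0x3; word=0x86
[0+:1] mode=0 & 0x1 = 0x0; word=0x86
word = 0x86 → big-endian bytes:
  [0]=0x86

86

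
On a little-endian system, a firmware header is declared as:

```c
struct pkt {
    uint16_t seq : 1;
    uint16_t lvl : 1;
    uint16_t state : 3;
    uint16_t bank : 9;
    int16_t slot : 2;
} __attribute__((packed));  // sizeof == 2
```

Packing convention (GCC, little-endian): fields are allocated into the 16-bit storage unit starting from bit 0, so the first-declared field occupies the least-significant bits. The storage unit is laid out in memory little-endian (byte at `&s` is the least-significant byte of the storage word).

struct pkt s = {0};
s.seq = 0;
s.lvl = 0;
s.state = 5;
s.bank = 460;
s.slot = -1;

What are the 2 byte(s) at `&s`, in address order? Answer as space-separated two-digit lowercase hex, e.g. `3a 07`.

[0+:1] seq=0 & 0x1 = 0x0; word=0x0000
[1+:1] lvl=0 & 0x1 = 0x0; word=0x0000
[2+:3] state=5 & 0x7 = 0x5; word=0x0014
[5+:9] bank=460 & 0x1ff = 0x1cc; word=0x3994
[14+:2] slot=-1 & 0x3 = 0x3; word=0xf994
word = 0xf994 → little-endian bytes:
  [0]=0x94  [1]=0xf9

94 f9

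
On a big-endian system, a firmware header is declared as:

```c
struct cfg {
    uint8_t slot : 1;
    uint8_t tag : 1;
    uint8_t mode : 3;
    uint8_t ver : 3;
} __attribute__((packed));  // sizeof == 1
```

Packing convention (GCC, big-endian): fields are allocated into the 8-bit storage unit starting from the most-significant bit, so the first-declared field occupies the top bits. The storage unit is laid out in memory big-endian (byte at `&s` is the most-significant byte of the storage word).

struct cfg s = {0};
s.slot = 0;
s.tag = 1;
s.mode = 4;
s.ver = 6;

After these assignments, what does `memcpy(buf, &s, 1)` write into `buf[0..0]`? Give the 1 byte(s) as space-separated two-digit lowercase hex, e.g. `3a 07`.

66

slot:1 = 0 → 0x0 << 7 → word 0x00
tag:1 = 1 → 0x1 << 6 → word 0x40
mode:3 = 4 → 0x4 << 3 → word 0x60
ver:3 = 6 → 0x6 << 0 → word 0x66
word = 0x66 → big-endian bytes:
  [0]=0x66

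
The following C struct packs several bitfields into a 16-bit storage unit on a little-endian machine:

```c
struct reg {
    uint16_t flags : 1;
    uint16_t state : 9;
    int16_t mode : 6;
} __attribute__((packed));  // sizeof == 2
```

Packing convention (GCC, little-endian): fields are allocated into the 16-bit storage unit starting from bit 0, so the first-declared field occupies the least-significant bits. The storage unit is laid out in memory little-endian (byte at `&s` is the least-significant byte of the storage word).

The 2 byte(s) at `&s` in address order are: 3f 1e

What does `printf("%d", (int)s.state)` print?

[0]=0x3f [1]=0x1e (little-endian) → word 0x1e3f
flags [0+:1] = (word>>0) & 0x1 = 1
state [1+:9] = (word>>1) & 0x1ff = 287  ←
mode [10+:6] = (word>>10) & 0x3f = 7

287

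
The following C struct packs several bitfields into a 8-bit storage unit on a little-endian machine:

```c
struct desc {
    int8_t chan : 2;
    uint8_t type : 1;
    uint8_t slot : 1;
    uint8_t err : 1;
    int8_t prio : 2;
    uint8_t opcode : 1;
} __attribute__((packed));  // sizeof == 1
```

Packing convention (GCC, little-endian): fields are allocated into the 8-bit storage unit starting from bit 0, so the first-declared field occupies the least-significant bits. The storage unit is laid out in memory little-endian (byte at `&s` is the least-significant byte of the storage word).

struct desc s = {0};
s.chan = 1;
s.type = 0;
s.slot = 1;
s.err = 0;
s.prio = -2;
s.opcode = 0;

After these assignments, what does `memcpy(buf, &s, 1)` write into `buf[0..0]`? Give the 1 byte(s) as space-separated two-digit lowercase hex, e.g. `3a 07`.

chan:2 = 1 → 0x1 << 0 → word 0x01
type:1 = 0 → 0x0 << 2 → word 0x01
slot:1 = 1 → 0x1 << 3 → word 0x09
err:1 = 0 → 0x0 << 4 → word 0x09
prio:2 = -2 → 0x2 << 5 → word 0x49
opcode:1 = 0 → 0x0 << 7 → word 0x49
word = 0x49 → little-endian bytes:
  [0]=0x49

49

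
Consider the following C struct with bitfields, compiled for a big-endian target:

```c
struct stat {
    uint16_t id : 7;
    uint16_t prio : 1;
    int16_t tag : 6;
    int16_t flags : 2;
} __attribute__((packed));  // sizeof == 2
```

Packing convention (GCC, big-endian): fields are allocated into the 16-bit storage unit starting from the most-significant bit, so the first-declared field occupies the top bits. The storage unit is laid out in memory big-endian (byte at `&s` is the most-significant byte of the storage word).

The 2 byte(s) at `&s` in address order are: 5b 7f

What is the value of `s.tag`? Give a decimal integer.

31

[0]=0x5b [1]=0x7f (big-endian) → word 0x5b7f
id:7 @ bit 9 → (0x5b7f>>9)&0x7f = 0x2d
prio:1 @ bit 8 → (0x5b7f>>8)&0x1 = 0x1
tag:6 @ bit 2 → (0x5b7f>>2)&0x3f = 0x1f  ←
flags:2 @ bit 0 → (0x5b7f>>0)&0x3 = 0x3
tag signed 6b, MSB=0: value = 31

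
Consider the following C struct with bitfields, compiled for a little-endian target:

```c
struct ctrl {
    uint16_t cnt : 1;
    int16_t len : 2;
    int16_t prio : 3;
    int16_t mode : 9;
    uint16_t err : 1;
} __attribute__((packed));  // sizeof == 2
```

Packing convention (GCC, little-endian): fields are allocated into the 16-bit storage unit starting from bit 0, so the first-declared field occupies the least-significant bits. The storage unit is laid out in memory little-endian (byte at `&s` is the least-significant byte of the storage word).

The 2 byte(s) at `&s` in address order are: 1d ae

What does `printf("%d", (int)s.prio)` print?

[0]=0x1d [1]=0xae (little-endian) → word 0xae1d
cnt [0+:1] = (word>>0) & 0x1 = 1
len [1+:2] = (word>>1) & 0x3 = 2
prio [3+:3] = (word>>3) & 0x7 = 3  ←
mode [6+:9] = (word>>6) & 0x1ff = 184
err [15+:1] = (word>>15) & 0x1 = 1
prio signed 3b, MSB=0: value = 3

3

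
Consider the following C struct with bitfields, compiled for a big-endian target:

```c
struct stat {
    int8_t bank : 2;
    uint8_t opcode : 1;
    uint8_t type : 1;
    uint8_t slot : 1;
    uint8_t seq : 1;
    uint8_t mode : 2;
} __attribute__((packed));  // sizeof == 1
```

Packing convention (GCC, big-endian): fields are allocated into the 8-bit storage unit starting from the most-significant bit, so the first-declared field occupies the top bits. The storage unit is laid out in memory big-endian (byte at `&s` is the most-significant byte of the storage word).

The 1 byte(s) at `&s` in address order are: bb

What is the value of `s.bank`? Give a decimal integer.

-2

[0]=0xbb (big-endian) → word 0xbb
bank:2 @ bit 6 → (0xbb>>6)&0x3 = 0x2  ←
opcode:1 @ bit 5 → (0xbb>>5)&0x1 = 0x1
type:1 @ bit 4 → (0xbb>>4)&0x1 = 0x1
slot:1 @ bit 3 → (0xbb>>3)&0x1 = 0x1
seq:1 @ bit 2 → (0xbb>>2)&0x1 = 0x0
mode:2 @ bit 0 → (0xbb>>0)&0x3 = 0x3
bank signed 2b, MSB=1: 2 - 4 = -2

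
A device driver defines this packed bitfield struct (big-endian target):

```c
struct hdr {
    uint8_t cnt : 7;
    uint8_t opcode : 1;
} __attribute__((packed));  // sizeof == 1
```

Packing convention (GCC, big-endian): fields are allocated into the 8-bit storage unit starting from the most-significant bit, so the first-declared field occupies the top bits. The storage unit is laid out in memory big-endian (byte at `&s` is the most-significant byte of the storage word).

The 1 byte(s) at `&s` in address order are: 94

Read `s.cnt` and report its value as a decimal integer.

[0]=0x94 (big-endian) → word 0x94
cnt:7 @ bit 1 → (0x94>>1)&0x7f = 0x4a  ←
opcode:1 @ bit 0 → (0x94>>0)&0x1 = 0x0

74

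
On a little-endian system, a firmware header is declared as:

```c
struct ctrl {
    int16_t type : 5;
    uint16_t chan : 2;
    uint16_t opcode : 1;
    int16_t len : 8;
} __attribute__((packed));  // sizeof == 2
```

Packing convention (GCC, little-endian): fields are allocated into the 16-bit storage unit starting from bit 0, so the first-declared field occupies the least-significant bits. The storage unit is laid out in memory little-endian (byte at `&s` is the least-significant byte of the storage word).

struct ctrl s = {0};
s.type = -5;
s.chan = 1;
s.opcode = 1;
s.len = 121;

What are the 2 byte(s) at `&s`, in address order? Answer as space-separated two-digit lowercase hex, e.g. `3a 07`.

bb 79

[0+:5] type=-5 & 0x1f = 0x1b; word=0x001b
[5+:2] chan=1 & 0x3 = 0x1; word=0x003b
[7+:1] opcode=1 & 0x1 = 0x1; word=0x00bb
[8+:8] len=121 & 0xff = 0x79; word=0x79bb
word = 0x79bb → little-endian bytes:
  [0]=0xbb  [1]=0x79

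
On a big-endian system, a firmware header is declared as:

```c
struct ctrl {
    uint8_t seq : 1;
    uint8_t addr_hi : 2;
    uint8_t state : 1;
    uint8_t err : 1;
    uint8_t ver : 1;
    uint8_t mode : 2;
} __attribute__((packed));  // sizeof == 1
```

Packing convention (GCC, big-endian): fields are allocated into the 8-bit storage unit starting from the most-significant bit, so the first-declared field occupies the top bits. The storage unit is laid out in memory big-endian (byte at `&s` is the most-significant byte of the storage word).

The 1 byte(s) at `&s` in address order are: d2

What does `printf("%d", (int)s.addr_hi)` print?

[0]=0xd2 (big-endian) → word 0xd2
seq [7+:1] = (word>>7) & 0x1 = 1
addr_hi [5+:2] = (word>>5) & 0x3 = 2  ←
state [4+:1] = (word>>4) & 0x1 = 1
err [3+:1] = (word>>3) & 0x1 = 0
ver [2+:1] = (word>>2) & 0x1 = 0
mode [0+:2] = (word>>0) & 0x3 = 2

2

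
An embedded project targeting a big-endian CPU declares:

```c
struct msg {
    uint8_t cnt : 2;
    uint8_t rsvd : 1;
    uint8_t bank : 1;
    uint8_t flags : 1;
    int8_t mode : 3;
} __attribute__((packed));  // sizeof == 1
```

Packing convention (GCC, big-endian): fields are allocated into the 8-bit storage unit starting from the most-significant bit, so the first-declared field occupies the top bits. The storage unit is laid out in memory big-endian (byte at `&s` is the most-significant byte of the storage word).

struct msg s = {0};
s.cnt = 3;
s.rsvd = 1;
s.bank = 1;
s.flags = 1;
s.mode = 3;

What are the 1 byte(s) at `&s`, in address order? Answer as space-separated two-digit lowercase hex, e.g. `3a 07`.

cnt (2b) val=3 bits=0x3 at bit 6: 0xc0
rsvd (1b) val=1 bits=0x1 at bit 5: 0xe0
bank (1b) val=1 bits=0x1 at bit 4: 0xf0
flags (1b) val=1 bits=0x1 at bit 3: 0xf8
mode (3b) val=3 bits=0x3 at bit 0: 0xfb
word = 0xfb → big-endian bytes:
  [0]=0xfb

fb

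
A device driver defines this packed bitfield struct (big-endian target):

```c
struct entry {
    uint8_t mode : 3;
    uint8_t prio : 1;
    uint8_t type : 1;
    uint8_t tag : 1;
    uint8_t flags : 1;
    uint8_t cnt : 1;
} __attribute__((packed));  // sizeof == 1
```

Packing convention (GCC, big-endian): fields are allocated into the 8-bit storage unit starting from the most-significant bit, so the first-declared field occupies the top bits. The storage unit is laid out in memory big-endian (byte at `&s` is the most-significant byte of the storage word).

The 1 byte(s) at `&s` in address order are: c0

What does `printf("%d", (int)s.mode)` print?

[0]=0xc0 (big-endian) → word 0xc0
mode [5+:3] = (word>>5) & 0x7 = 6  ←
prio [4+:1] = (word>>4) & 0x1 = 0
type [3+:1] = (word>>3) & 0x1 = 0
tag [2+:1] = (word>>2) & 0x1 = 0
flags [1+:1] = (word>>1) & 0x1 = 0
cnt [0+:1] = (word>>0) & 0x1 = 0

6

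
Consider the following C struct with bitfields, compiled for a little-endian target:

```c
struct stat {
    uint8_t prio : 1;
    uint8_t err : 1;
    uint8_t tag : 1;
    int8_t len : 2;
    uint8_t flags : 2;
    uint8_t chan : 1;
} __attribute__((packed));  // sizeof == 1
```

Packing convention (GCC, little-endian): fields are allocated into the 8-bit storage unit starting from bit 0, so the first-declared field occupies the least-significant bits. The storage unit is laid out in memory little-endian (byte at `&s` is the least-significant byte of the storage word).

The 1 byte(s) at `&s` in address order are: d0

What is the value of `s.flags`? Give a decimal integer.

2

[0]=0xd0 (little-endian) → word 0xd0
prio:1 @ bit 0 → (0xd0>>0)&0x1 = 0x0
err:1 @ bit 1 → (0xd0>>1)&0x1 = 0x0
tag:1 @ bit 2 → (0xd0>>2)&0x1 = 0x0
len:2 @ bit 3 → (0xd0>>3)&0x3 = 0x2
flags:2 @ bit 5 → (0xd0>>5)&0x3 = 0x2  ←
chan:1 @ bit 7 → (0xd0>>7)&0x1 = 0x1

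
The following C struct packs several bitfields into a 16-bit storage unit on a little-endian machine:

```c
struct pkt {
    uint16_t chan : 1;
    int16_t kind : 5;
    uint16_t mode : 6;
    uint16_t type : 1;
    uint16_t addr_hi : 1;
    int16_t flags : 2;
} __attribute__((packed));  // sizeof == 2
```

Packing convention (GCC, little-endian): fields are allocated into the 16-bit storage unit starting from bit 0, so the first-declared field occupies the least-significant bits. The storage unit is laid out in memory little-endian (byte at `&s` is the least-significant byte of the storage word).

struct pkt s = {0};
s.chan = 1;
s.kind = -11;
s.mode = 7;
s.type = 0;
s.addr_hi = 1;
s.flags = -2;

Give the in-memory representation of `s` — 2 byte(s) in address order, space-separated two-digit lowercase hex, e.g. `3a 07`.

eb a1

chan (1b) val=1 bits=0x1 at bit 0: 0x0001
kind (5b) val=-11 bits=0x15 at bit 1: 0x002b
mode (6b) val=7 bits=0x7 at bit 6: 0x01eb
type (1b) val=0 bits=0x0 at bit 12: 0x01eb
addr_hi (1b) val=1 bits=0x1 at bit 13: 0x21eb
flags (2b) val=-2 bits=0x2 at bit 14: 0xa1eb
word = 0xa1eb → little-endian bytes:
  [0]=0xeb  [1]=0xa1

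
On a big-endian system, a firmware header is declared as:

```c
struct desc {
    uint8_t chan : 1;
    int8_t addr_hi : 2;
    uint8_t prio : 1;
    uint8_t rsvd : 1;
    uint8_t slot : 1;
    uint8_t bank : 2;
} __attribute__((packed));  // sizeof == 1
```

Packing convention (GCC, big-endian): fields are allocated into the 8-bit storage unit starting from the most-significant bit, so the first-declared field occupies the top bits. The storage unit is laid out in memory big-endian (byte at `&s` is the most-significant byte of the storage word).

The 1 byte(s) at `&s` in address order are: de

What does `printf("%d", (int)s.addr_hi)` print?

-2

[0]=0xde (big-endian) → word 0xde
chan:1 @ bit 7 → (0xde>>7)&0x1 = 0x1
addr_hi:2 @ bit 5 → (0xde>>5)&0x3 = 0x2  ←
prio:1 @ bit 4 → (0xde>>4)&0x1 = 0x1
rsvd:1 @ bit 3 → (0xde>>3)&0x1 = 0x1
slot:1 @ bit 2 → (0xde>>2)&0x1 = 0x1
bank:2 @ bit 0 → (0xde>>0)&0x3 = 0x2
addr_hi signed 2b, MSB=1: 2 - 4 = -2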